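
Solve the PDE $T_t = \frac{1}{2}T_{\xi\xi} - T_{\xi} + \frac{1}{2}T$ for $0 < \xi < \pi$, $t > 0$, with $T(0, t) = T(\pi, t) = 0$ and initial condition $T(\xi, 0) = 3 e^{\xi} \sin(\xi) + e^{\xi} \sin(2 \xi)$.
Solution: Substitute $T = e^{\xi}u$, i.e. $u = e^{-\xi}T$.
By the product rule, $T_{\xi} = e^{\xi}(u_{\xi} + u)$, $T_{\xi\xi} = e^{\xi}(u_{\xi\xi} + 2u_{\xi} + u)$, $T_t = e^{\xi}u_t$.
Substituting into the PDE and dividing by $e^{\xi}$: $u_t = \frac{1}{2}(u_{\xi\xi} + 2u_{\xi} + u) - (u_{\xi} + u) + \frac{1}{2}u$.
The lower-order terms cancel, leaving the standard heat equation $u_t = \frac{1}{2}u_{\xi\xi}$.
Initial data for $u$: $u(\xi,0) = e^{-\xi}T(\xi,0) = 3 \sin(\xi) + \sin(2 \xi)$. The boundary conditions carry over: $u(0,t) = u(\pi,t) = 0$.
Solve for $u$:
  Using separation of variables $u = X(\xi)G(t)$:
  Eigenfunctions: $\sin(n\xi)$, $n = 1, 2, 3, \ldots$
  General solution: $u(\xi, t) = \sum c_n \sin(n\xi) e^{-n^2 t/2}$
  Matching $u(\xi,0) = 3 \sin(\xi) + \sin(2 \xi)$ term by term: $c_1=3, c_2=1$.
Hence $u(\xi,t) = e^{-2 t} \sin(2 \xi) + 3 e^{-t/2} \sin(\xi)$.
Transform back: $T(\xi,t) = e^{\xi}u(\xi,t)$.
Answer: $T(\xi, t) = e^{\xi} e^{-2 t} \sin(2 \xi) + 3 e^{\xi} e^{-t/2} \sin(\xi)$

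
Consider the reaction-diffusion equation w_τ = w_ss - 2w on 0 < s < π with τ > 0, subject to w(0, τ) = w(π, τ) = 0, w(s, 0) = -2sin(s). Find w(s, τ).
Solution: Substitute w = exp(-2τ)u.
Then w_τ = exp(-2τ)(u_τ - 2u), w_ss = exp(-2τ)u_ss; substituting and dividing by exp(-2τ), the lower-order terms cancel: u_τ = u_ss (standard heat equation).
Data for u: u(s,0) = w(s,0) = -2sin(s). The boundary conditions carry over: u(0,τ) = u(π,τ) = 0.
Separating variables: u = Σ c_n exp(-n²τ) sin(ns). From u(s,0) = -2sin(s): c_1=-2.
So u(s,τ) = -2exp(-τ)sin(s), and w(s,τ) = exp(-2τ)u(s,τ).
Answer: w(s, τ) = -2exp(-3τ)sin(s)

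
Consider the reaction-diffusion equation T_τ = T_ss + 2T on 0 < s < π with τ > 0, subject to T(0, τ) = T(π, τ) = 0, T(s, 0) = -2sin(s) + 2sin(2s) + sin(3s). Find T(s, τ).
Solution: Substitute T = exp(2τ)u, i.e. u = exp(-2τ)T.
By the product rule, T_τ = exp(2τ)(u_τ + 2u), T_ss = exp(2τ)u_ss.
Substituting into the PDE and dividing by exp(2τ): u_τ + 2u = u_ss + 2u.
The lower-order terms cancel, leaving the standard heat equation u_τ = u_ss.
Initial data for u: u(s,0) = T(s,0) = -2sin(s) + 2sin(2s) + sin(3s). The boundary conditions carry over: u(0,τ) = u(π,τ) = 0.
Solve for u:
  Using separation of variables u = X(s)G(τ):
  Eigenfunctions: sin(ns), n = 1, 2, 3, ...
  General solution: u(s, τ) = Σ c_n sin(ns) exp(-n² τ)
  Matching u(s,0) = -2sin(s) + 2sin(2s) + sin(3s) term by term: c_1=-2, c_2=2, c_3=1.
Hence u(s,τ) = -2exp(-τ)sin(s) + 2exp(-4τ)sin(2s) + exp(-9τ)sin(3s).
Transform back: T(s,τ) = exp(2τ)u(s,τ).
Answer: T(s, τ) = -2exp(τ)sin(s) + 2exp(-2τ)sin(2s) + exp(-7τ)sin(3s)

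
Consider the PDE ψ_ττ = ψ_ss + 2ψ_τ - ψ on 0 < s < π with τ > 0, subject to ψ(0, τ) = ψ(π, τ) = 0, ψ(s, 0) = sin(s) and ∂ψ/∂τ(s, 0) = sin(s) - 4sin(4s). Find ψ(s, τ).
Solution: Substitute ψ = exp(τ)u.
Then ψ_τ = exp(τ)(u_τ + u), ψ_ττ = exp(τ)(u_ττ + 2u_τ + u), ψ_ss = exp(τ)u_ss; substituting and dividing by exp(τ), the lower-order terms cancel: u_ττ = u_ss (standard wave equation).
Data for u: u(s,0) = ψ(s,0) = sin(s); u_τ(s,0) = ψ_τ(s,0) - ψ(s,0) = -4sin(4s). The boundary conditions carry over: u(0,τ) = u(π,τ) = 0.
Separating variables: u = Σ [A_n cos(ω_n τ) + B_n sin(ω_n τ)] sin(ns), ω_n = n. From ICs (B_n = velocity coefficient / ω_n): A_1=1, B_4=-1.
So u(s,τ) = sin(s)cos(τ) - sin(4s)sin(4τ), and ψ(s,τ) = exp(τ)u(s,τ).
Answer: ψ(s, τ) = exp(τ)sin(s)cos(τ) - exp(τ)sin(4s)sin(4τ)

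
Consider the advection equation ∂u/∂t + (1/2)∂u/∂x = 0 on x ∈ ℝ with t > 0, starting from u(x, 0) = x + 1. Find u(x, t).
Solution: By characteristics (dx/dt = 1/2), u(x,t) = f(x - (1/2)t) with f = u(·, 0).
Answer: u(x, t) = -(1/2)t + x + 1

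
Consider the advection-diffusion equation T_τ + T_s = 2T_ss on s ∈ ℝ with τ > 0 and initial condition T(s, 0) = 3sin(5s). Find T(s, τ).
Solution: Change to a moving frame: let η = s - τ, σ = τ and write T(s,τ) = u(η,σ).
By the chain rule T_τ = u_σ - u_η, T_s = u_η, T_ss = u_ηη.
Then T_τ + T_s = u_σ: the advection term cancels and the PDE becomes the heat equation u_σ = 2u_ηη on η ∈ ℝ.
Initial data: u(η,0) = T(η,0) = 3sin(5η).
On η ∈ ℝ each mode satisfies (sin(nη))″ = -n² sin(nη), so exp(-2n²σ) sin(nη) solves the heat equation; by superposition u(η,σ) = Σ c_n exp(-2n²σ) sin(nη).
Reading off the coefficients: c_5=3, so u(η,σ) = 3exp(-50σ)sin(5η).
Substituting back η = s - τ, σ = τ: T(s,τ) = u(s - τ, τ).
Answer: T(s, τ) = 3exp(-50τ)sin(5s - 5τ)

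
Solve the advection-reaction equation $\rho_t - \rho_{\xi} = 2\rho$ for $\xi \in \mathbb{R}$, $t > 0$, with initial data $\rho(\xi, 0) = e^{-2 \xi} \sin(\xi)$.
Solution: Substitute $\rho = e^{-2\xi}u$, i.e. $u = e^{2\xi}\rho$.
By the product rule, $\rho_{\xi} = e^{-2\xi}(u_{\xi} - 2u)$, $\rho_t = e^{-2\xi}u_t$.
Substituting into the PDE and dividing by $e^{-2\xi}$: $u_t - (u_{\xi} - 2u) = 2u$.
The lower-order terms cancel, leaving the standard advection equation $u_t - u_{\xi} = 0$.
Initial data for $u$: $u(\xi,0) = e^{2\xi}\rho(\xi,0) = \sin(\xi)$.
Solve for $u$:
  By method of characteristics (waves move left with speed 1):
  Along characteristics $\xi + t =$ const, $u$ is constant, so $u(\xi,t) = f(\xi + t)$ with $f = u( \cdot , 0)$.
Hence $u(\xi,t) = \sin(t + \xi)$.
Transform back: $\rho(\xi,t) = e^{-2\xi}u(\xi,t)$.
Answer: $\rho(\xi, t) = e^{-2 \xi} \sin(\xi + t)$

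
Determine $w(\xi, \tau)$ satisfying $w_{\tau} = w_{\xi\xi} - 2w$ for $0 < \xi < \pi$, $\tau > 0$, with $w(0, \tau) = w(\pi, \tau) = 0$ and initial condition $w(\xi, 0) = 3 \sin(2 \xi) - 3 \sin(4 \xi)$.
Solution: Substitute $w = e^{-2\tau}u$.
Then $w_{\tau} = e^{-2\tau}(u_{\tau} - 2u)$, $w_{\xi\xi} = e^{-2\tau}u_{\xi\xi}$; substituting and dividing by $e^{-2\tau}$, the lower-order terms cancel: $u_{\tau} = u_{\xi\xi}$ (standard heat equation).
Data for $u$: $u(\xi,0) = w(\xi,0) = 3 \sin(2 \xi) - 3 \sin(4 \xi)$. The boundary conditions carry over: $u(0,\tau) = u(\pi,\tau) = 0$.
Separating variables: $u = \sum c_n e^{-n^2\tau} \sin(n\xi)$. From $u(\xi,0) = 3 \sin(2 \xi) - 3 \sin(4 \xi)$: $c_2=3, c_4=-3$.
So $u(\xi,\tau) = 3 e^{-4 \tau} \sin(2 \xi) - 3 e^{-16 \tau} \sin(4 \xi)$, and $w(\xi,\tau) = e^{-2\tau}u(\xi,\tau)$.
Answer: $w(\xi, \tau) = 3 e^{-6 \tau} \sin(2 \xi) - 3 e^{-18 \tau} \sin(4 \xi)$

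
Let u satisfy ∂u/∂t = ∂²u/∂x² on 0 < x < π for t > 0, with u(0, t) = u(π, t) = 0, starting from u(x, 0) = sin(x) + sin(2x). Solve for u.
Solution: Separating variables: u = Σ c_n exp(-n²t) sin(nx). From u(x,0) = sin(x) + sin(2x): c_1=1, c_2=1.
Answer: u(x, t) = exp(-t)sin(x) + exp(-4t)sin(2x)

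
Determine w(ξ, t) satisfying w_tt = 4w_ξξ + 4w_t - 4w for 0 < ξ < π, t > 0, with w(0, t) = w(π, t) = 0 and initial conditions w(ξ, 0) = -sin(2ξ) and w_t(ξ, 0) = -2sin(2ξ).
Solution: Substitute w = exp(2t)u.
Then w_t = exp(2t)(u_t + 2u), w_tt = exp(2t)(u_tt + 4u_t + 4u), w_ξξ = exp(2t)u_ξξ; substituting and dividing by exp(2t), the lower-order terms cancel: u_tt = 4u_ξξ (standard wave equation).
Data for u: u(ξ,0) = w(ξ,0) = -sin(2ξ); u_t(ξ,0) = w_t(ξ,0) - 2w(ξ,0) = 0. The boundary conditions carry over: u(0,t) = u(π,t) = 0.
Separating variables: u = Σ [A_n cos(ω_n t) + B_n sin(ω_n t)] sin(nξ), ω_n = 2n. From ICs: A_2=-1.
So u(ξ,t) = -sin(2ξ)cos(4t), and w(ξ,t) = exp(2t)u(ξ,t).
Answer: w(ξ, t) = -exp(2t)sin(2ξ)cos(4t)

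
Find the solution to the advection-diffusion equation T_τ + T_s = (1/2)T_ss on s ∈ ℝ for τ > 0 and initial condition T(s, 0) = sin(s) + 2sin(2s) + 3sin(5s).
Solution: Change to a moving frame: let η = s - τ, σ = τ and write T(s,τ) = u(η,σ).
By the chain rule T_τ = u_σ - u_η, T_s = u_η, T_ss = u_ηη.
Then T_τ + T_s = u_σ: the advection term cancels and the PDE becomes the heat equation u_σ = (1/2)u_ηη on η ∈ ℝ.
Initial data: u(η,0) = T(η,0) = sin(η) + 2sin(2η) + 3sin(5η).
On η ∈ ℝ each mode satisfies (sin(nη))″ = -n² sin(nη), so exp(-n²σ/2) sin(nη) solves the heat equation; by superposition u(η,σ) = Σ c_n exp(-n²σ/2) sin(nη).
Reading off the coefficients: c_1=1, c_2=2, c_5=3, so u(η,σ) = 2exp(-2σ)sin(2η) + exp(-σ/2)sin(η) + 3exp(-25σ/2)sin(5η).
Substituting back η = s - τ, σ = τ: T(s,τ) = u(s - τ, τ).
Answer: T(s, τ) = 2exp(-2τ)sin(2s - 2τ) + exp(-τ/2)sin(s - τ) + 3exp(-25τ/2)sin(5s - 5τ)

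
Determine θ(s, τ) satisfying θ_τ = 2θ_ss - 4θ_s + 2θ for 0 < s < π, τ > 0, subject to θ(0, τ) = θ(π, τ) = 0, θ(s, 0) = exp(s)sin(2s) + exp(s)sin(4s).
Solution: Substitute θ = exp(s)u, i.e. u = exp(-s)θ.
By the product rule, θ_s = exp(s)(u_s + u), θ_ss = exp(s)(u_ss + 2u_s + u), θ_τ = exp(s)u_τ.
Substituting into the PDE and dividing by exp(s): u_τ = 2(u_ss + 2u_s + u) - 4(u_s + u) + 2u.
The lower-order terms cancel, leaving the standard heat equation u_τ = 2u_ss.
Initial data for u: u(s,0) = exp(-s)θ(s,0) = sin(2s) + sin(4s). The boundary conditions carry over: u(0,τ) = u(π,τ) = 0.
Solve for u:
  Using separation of variables u = X(s)G(τ):
  Eigenfunctions: sin(ns), n = 1, 2, 3, ...
  General solution: u(s, τ) = Σ c_n sin(ns) exp(-2n² τ)
  Matching u(s,0) = sin(2s) + sin(4s) term by term: c_2=1, c_4=1.
Hence u(s,τ) = exp(-8τ)sin(2s) + exp(-32τ)sin(4s).
Transform back: θ(s,τ) = exp(s)u(s,τ).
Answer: θ(s, τ) = exp(s)exp(-8τ)sin(2s) + exp(s)exp(-32τ)sin(4s)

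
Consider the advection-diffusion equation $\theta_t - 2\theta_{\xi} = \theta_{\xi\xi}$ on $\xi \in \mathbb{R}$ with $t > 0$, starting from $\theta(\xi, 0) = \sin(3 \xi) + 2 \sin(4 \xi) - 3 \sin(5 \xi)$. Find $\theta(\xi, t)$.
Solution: Change to a moving frame: let $\eta = \xi + 2t$, $\sigma = t$ and write $\theta(\xi,t) = u(\eta,\sigma)$.
By the chain rule $\theta_t = u_{\sigma} + 2u_{\eta}$, $\theta_{\xi} = u_{\eta}$, $\theta_{\xi\xi} = u_{\eta\eta}$.
Then $\theta_t - 2\theta_{\xi} = u_{\sigma}$: the advection term cancels and the PDE becomes the heat equation $u_{\sigma} = u_{\eta\eta}$ on $\eta \in \mathbb{R}$.
Initial data: $u(\eta,0) = \theta(\eta,0) = \sin(3 \eta) + 2 \sin(4 \eta) - 3 \sin(5 \eta)$.
On $\eta \in \mathbb{R}$ each mode satisfies $(\sin(n\eta))'' = -n^2 \sin(n\eta)$, so $e^{-n^2\sigma} \sin(n\eta)$ solves the heat equation; by superposition $u(\eta,\sigma) = \sum c_n e^{-n^2\sigma} \sin(n\eta)$.
Reading off the coefficients: $c_3=1, c_4=2, c_5=-3$, so $u(\eta,\sigma) = e^{-9 \sigma} \sin(3 \eta) + 2 e^{-16 \sigma} \sin(4 \eta) - 3 e^{-25 \sigma} \sin(5 \eta)$.
Substituting back $\eta = \xi + 2t$, $\sigma = t$: $\theta(\xi,t) = u(\xi + 2t, t)$.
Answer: $\theta(\xi, t) = e^{-9 t} \sin(3 \xi + 6 t) + 2 e^{-16 t} \sin(4 \xi + 8 t) - 3 e^{-25 t} \sin(5 \xi + 10 t)$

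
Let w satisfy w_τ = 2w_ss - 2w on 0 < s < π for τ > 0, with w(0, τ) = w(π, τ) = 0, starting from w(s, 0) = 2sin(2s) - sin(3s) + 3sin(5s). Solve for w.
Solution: Substitute w = exp(-2τ)u.
Then w_τ = exp(-2τ)(u_τ - 2u), w_ss = exp(-2τ)u_ss; substituting and dividing by exp(-2τ), the lower-order terms cancel: u_τ = 2u_ss (standard heat equation).
Data for u: u(s,0) = w(s,0) = 2sin(2s) - sin(3s) + 3sin(5s). The boundary conditions carry over: u(0,τ) = u(π,τ) = 0.
Separating variables: u = Σ c_n exp(-2n²τ) sin(ns). From u(s,0) = 2sin(2s) - sin(3s) + 3sin(5s): c_2=2, c_3=-1, c_5=3.
So u(s,τ) = 2exp(-8τ)sin(2s) - exp(-18τ)sin(3s) + 3exp(-50τ)sin(5s), and w(s,τ) = exp(-2τ)u(s,τ).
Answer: w(s, τ) = 2exp(-10τ)sin(2s) - exp(-20τ)sin(3s) + 3exp(-52τ)sin(5s)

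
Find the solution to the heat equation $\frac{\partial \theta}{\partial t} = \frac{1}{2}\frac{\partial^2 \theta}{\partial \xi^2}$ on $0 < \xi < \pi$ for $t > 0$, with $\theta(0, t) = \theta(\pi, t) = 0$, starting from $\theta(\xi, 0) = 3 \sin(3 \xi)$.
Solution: Separating variables: $\theta = \sum c_n e^{-n^2t/2} \sin(n\xi)$. From $\theta(\xi,0) = 3 \sin(3 \xi)$: $c_3=3$.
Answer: $\theta(\xi, t) = 3 e^{-9 t/2} \sin(3 \xi)$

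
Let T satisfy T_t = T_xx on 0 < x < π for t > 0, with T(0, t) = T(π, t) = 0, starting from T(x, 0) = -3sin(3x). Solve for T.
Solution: Separating variables: T = Σ c_n exp(-n²t) sin(nx). From T(x,0) = -3sin(3x): c_3=-3.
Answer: T(x, t) = -3exp(-9t)sin(3x)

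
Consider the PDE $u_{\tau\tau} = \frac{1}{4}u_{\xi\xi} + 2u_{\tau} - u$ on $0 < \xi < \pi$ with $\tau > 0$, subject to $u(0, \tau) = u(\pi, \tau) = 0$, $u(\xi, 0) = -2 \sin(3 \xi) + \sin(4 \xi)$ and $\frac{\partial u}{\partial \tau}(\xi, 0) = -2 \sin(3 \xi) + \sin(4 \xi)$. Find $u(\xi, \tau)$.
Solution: Substitute $u = e^{\tau}w$.
Then $u_{\tau} = e^{\tau}(w_{\tau} + w)$, $u_{\tau\tau} = e^{\tau}(w_{\tau\tau} + 2w_{\tau} + w)$, $u_{\xi\xi} = e^{\tau}w_{\xi\xi}$; substituting and dividing by $e^{\tau}$, the lower-order terms cancel: $w_{\tau\tau} = \frac{1}{4}w_{\xi\xi}$ (standard wave equation).
Data for $w$: $w(\xi,0) = u(\xi,0) = -2 \sin(3 \xi) + \sin(4 \xi)$; $w_{\tau}(\xi,0) = u_{\tau}(\xi,0) - u(\xi,0) = 0$. The boundary conditions carry over: $w(0,\tau) = w(\pi,\tau) = 0$.
Separating variables: $w = \sum [A_n \cos(\omega_n \tau) + B_n \sin(\omega_n \tau)] \sin(n\xi)$, $\omega_n = n/2$. From ICs: $A_3=-2, A_4=1$.
So $w(\xi,\tau) = -2 \sin(3 \xi) \cos(3 \tau/2) + \sin(4 \xi) \cos(2 \tau)$, and $u(\xi,\tau) = e^{\tau}w(\xi,\tau)$.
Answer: $u(\xi, \tau) = -2 e^{\tau} \sin(3 \xi) \cos(3 \tau/2) + e^{\tau} \sin(4 \xi) \cos(2 \tau)$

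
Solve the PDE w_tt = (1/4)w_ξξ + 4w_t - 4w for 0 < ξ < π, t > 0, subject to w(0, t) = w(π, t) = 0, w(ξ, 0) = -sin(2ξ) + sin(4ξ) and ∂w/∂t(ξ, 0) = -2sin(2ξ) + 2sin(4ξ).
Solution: Substitute w = exp(2t)u, i.e. u = exp(-2t)w.
By the product rule, w_t = exp(2t)(u_t + 2u), w_tt = exp(2t)(u_tt + 4u_t + 4u), w_ξξ = exp(2t)u_ξξ.
Substituting into the PDE and dividing by exp(2t): u_tt + 4u_t + 4u = (1/4)u_ξξ + 4(u_t + 2u) - 4u.
The lower-order terms cancel, leaving the standard wave equation u_tt = (1/4)u_ξξ.
Initial data for u: u(ξ,0) = w(ξ,0) = -sin(2ξ) + sin(4ξ); u_t(ξ,0) = w_t(ξ,0) - 2w(ξ,0) = 0. The boundary conditions carry over: u(0,t) = u(π,t) = 0.
Solve for u:
  Using separation of variables u = X(ξ)T(t):
  Eigenfunctions: sin(nξ), n = 1, 2, 3, ...
  General solution: u(ξ, t) = Σ [A_n cos(n t/2) + B_n sin(n t/2)] sin(nξ)
  From u(ξ,0) = -sin(2ξ) + sin(4ξ): A_2=-1, A_4=1. From u_t(ξ,0) = 0: all B_n = 0.
Hence u(ξ,t) = -sin(2ξ)cos(t) + sin(4ξ)cos(2t).
Transform back: w(ξ,t) = exp(2t)u(ξ,t).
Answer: w(ξ, t) = -exp(2t)sin(2ξ)cos(t) + exp(2t)sin(4ξ)cos(2t)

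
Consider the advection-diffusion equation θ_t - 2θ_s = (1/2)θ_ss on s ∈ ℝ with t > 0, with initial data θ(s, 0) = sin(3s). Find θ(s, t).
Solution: Moving frame: η = s + 2t, σ = t, θ = u(η,σ), so θ_t = u_σ + 2u_η and θ_ss = u_ηη.
Hence θ_t - 2θ_s = u_σ and the PDE becomes the heat equation u_σ = (1/2)u_ηη on η ∈ ℝ.
Initial data: u(η,0) = θ(η,0) = sin(3η). Each mode sin(nη) decays as exp(-n²σ/2) on ℝ, so u(η,σ) = Σ c_n exp(-n²σ/2) sin(nη) with c_3=1: u(η,σ) = exp(-9σ/2)sin(3η).
Substituting back: θ(s,t) = u(s + 2t, t).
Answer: θ(s, t) = exp(-9t/2)sin(3s + 6t)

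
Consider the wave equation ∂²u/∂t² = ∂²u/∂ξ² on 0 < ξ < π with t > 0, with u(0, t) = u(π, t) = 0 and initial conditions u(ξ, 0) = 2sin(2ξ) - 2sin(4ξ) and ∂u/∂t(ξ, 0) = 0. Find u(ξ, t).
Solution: Separating variables: u = Σ [A_n cos(ω_n t) + B_n sin(ω_n t)] sin(nξ), ω_n = n. From ICs: A_2=2, A_4=-2.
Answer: u(ξ, t) = 2sin(2ξ)cos(2t) - 2sin(4ξ)cos(4t)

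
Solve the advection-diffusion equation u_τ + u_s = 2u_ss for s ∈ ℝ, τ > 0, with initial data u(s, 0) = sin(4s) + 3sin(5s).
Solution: Moving frame: η = s - τ, σ = τ, u = w(η,σ), so u_τ = w_σ - w_η and u_ss = w_ηη.
Hence u_τ + u_s = w_σ and the PDE becomes the heat equation w_σ = 2w_ηη on η ∈ ℝ.
Initial data: w(η,0) = u(η,0) = sin(4η) + 3sin(5η). Each mode sin(nη) decays as exp(-2n²σ) on ℝ, so w(η,σ) = Σ c_n exp(-2n²σ) sin(nη) with c_4=1, c_5=3: w(η,σ) = exp(-32σ)sin(4η) + 3exp(-50σ)sin(5η).
Substituting back: u(s,τ) = w(s - τ, τ).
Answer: u(s, τ) = exp(-32τ)sin(4s - 4τ) + 3exp(-50τ)sin(5s - 5τ)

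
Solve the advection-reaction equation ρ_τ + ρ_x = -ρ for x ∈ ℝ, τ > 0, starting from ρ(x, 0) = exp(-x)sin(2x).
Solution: Substitute ρ = exp(-x)u.
Then ρ_x = exp(-x)(u_x - u), ρ_τ = exp(-x)u_τ; substituting and dividing by exp(-x), the lower-order terms cancel: u_τ + u_x = 0 (standard advection equation).
Data for u: u(x,0) = exp(x)ρ(x,0) = sin(2x).
By characteristics (dx/dτ = 1), u(x,τ) = f(x - τ) with f = u(·, 0).
So u(x,τ) = sin(2x - 2τ), and ρ(x,τ) = exp(-x)u(x,τ).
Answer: ρ(x, τ) = exp(-x)sin(2x - 2τ)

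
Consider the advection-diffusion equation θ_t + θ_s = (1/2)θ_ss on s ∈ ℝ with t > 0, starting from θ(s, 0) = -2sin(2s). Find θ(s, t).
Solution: Moving frame: η = s - t, σ = t, θ = u(η,σ), so θ_t = u_σ - u_η and θ_ss = u_ηη.
Hence θ_t + θ_s = u_σ and the PDE becomes the heat equation u_σ = (1/2)u_ηη on η ∈ ℝ.
Initial data: u(η,0) = θ(η,0) = -2sin(2η). Each mode sin(nη) decays as exp(-n²σ/2) on ℝ, so u(η,σ) = Σ c_n exp(-n²σ/2) sin(nη) with c_2=-2: u(η,σ) = -2exp(-2σ)sin(2η).
Substituting back: θ(s,t) = u(s - t, t).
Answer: θ(s, t) = -2exp(-2t)sin(2s - 2t)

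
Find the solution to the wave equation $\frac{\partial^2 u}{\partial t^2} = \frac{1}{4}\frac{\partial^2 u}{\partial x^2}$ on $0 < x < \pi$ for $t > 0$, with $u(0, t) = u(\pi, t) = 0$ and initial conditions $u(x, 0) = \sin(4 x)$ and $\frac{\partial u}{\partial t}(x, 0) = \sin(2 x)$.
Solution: Separating variables: $u = \sum [A_n \cos(\omega_n t) + B_n \sin(\omega_n t)] \sin(nx)$, $\omega_n = n/2$. From ICs ($B_n$ = velocity coefficient / $\omega_n$): $A_4=1, B_2=1$.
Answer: $u(x, t) = \sin(t) \sin(2 x) + \sin(4 x) \cos(2 t)$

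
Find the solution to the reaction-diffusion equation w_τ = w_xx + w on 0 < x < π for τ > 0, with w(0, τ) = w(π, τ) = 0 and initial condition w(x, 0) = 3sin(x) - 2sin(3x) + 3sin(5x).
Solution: Substitute w = exp(τ)u.
Then w_τ = exp(τ)(u_τ + u), w_xx = exp(τ)u_xx; substituting and dividing by exp(τ), the lower-order terms cancel: u_τ = u_xx (standard heat equation).
Data for u: u(x,0) = w(x,0) = 3sin(x) - 2sin(3x) + 3sin(5x). The boundary conditions carry over: u(0,τ) = u(π,τ) = 0.
Separating variables: u = Σ c_n exp(-n²τ) sin(nx). From u(x,0) = 3sin(x) - 2sin(3x) + 3sin(5x): c_1=3, c_3=-2, c_5=3.
So u(x,τ) = 3exp(-τ)sin(x) - 2exp(-9τ)sin(3x) + 3exp(-25τ)sin(5x), and w(x,τ) = exp(τ)u(x,τ).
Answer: w(x, τ) = 3sin(x) - 2exp(-8τ)sin(3x) + 3exp(-24τ)sin(5x)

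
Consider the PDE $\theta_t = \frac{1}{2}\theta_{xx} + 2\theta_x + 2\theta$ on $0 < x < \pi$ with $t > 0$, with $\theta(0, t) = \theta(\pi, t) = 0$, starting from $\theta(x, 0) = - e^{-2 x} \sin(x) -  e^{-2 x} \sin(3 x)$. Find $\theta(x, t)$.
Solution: Substitute $\theta = e^{-2x}u$, i.e. $u = e^{2x}\theta$.
By the product rule, $\theta_x = e^{-2x}(u_x - 2u)$, $\theta_{xx} = e^{-2x}(u_{xx} - 4u_x + 4u)$, $\theta_t = e^{-2x}u_t$.
Substituting into the PDE and dividing by $e^{-2x}$: $u_t = \frac{1}{2}(u_{xx} - 4u_x + 4u) + 2(u_x - 2u) + 2u$.
The lower-order terms cancel, leaving the standard heat equation $u_t = \frac{1}{2}u_{xx}$.
Initial data for $u$: $u(x,0) = e^{2x}\theta(x,0) = - \sin(x) - \sin(3 x)$. The boundary conditions carry over: $u(0,t) = u(\pi,t) = 0$.
Solve for $u$:
  Using separation of variables $u = X(x)G(t)$:
  Eigenfunctions: $\sin(nx)$, $n = 1, 2, 3, \ldots$
  General solution: $u(x, t) = \sum c_n \sin(nx) e^{-n^2 t/2}$
  Matching $u(x,0) = - \sin(x) - \sin(3 x)$ term by term: $c_1=-1, c_3=-1$.
Hence $u(x,t) = - e^{-t/2} \sin(x) - e^{-9 t/2} \sin(3 x)$.
Transform back: $\theta(x,t) = e^{-2x}u(x,t)$.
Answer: $\theta(x, t) = - e^{-t/2} e^{-2 x} \sin(x) -  e^{-9 t/2} e^{-2 x} \sin(3 x)$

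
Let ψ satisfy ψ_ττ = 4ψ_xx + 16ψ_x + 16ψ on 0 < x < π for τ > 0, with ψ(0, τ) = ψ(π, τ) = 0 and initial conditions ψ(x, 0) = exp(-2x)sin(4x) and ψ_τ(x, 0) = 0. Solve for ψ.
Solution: Substitute ψ = exp(-2x)u, i.e. u = exp(2x)ψ.
By the product rule, ψ_x = exp(-2x)(u_x - 2u), ψ_xx = exp(-2x)(u_xx - 4u_x + 4u), ψ_ττ = exp(-2x)u_ττ.
Substituting into the PDE and dividing by exp(-2x): u_ττ = 4(u_xx - 4u_x + 4u) + 16(u_x - 2u) + 16u.
The lower-order terms cancel, leaving the standard wave equation u_ττ = 4u_xx.
Initial data for u: u(x,0) = exp(2x)ψ(x,0) = sin(4x); u_τ(x,0) = exp(2x)ψ_τ(x,0) = 0. The boundary conditions carry over: u(0,τ) = u(π,τ) = 0.
Solve for u:
  Using separation of variables u = X(x)T(τ):
  Eigenfunctions: sin(nx), n = 1, 2, 3, ...
  General solution: u(x, τ) = Σ [A_n cos(2n τ) + B_n sin(2n τ)] sin(nx)
  From u(x,0) = sin(4x): A_4=1. From u_τ(x,0) = 0: all B_n = 0.
Hence u(x,τ) = sin(4x)cos(8τ).
Transform back: ψ(x,τ) = exp(-2x)u(x,τ).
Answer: ψ(x, τ) = exp(-2x)sin(4x)cos(8τ)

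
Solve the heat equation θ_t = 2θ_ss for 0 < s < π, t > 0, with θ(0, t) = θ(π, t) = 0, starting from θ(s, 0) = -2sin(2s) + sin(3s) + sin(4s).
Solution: Using separation of variables θ = X(s)G(t):
Eigenfunctions: sin(ns), n = 1, 2, 3, ...
General solution: θ(s, t) = Σ c_n sin(ns) exp(-2n² t)
Matching θ(s,0) = -2sin(2s) + sin(3s) + sin(4s) term by term: c_2=-2, c_3=1, c_4=1.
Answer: θ(s, t) = -2exp(-8t)sin(2s) + exp(-18t)sin(3s) + exp(-32t)sin(4s)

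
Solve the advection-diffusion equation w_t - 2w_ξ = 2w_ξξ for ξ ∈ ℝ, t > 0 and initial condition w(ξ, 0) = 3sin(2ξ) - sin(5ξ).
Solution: Moving frame: η = ξ + 2t, σ = t, w = u(η,σ), so w_t = u_σ + 2u_η and w_ξξ = u_ηη.
Hence w_t - 2w_ξ = u_σ and the PDE becomes the heat equation u_σ = 2u_ηη on η ∈ ℝ.
Initial data: u(η,0) = w(η,0) = 3sin(2η) - sin(5η). Each mode sin(nη) decays as exp(-2n²σ) on ℝ, so u(η,σ) = Σ c_n exp(-2n²σ) sin(nη) with c_2=3, c_5=-1: u(η,σ) = 3exp(-8σ)sin(2η) - exp(-50σ)sin(5η).
Substituting back: w(ξ,t) = u(ξ + 2t, t).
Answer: w(ξ, t) = 3exp(-8t)sin(4t + 2ξ) - exp(-50t)sin(10t + 5ξ)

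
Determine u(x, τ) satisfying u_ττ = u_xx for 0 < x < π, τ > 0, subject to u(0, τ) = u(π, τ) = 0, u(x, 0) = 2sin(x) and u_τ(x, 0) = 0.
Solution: Separating variables: u = Σ [A_n cos(ω_n τ) + B_n sin(ω_n τ)] sin(nx), ω_n = n. From ICs: A_1=2.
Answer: u(x, τ) = 2sin(x)cos(τ)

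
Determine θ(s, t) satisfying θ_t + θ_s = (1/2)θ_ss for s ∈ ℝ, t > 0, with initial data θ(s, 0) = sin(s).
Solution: Change to a moving frame: let η = s - t, σ = t and write θ(s,t) = u(η,σ).
By the chain rule θ_t = u_σ - u_η, θ_s = u_η, θ_ss = u_ηη.
Then θ_t + θ_s = u_σ: the advection term cancels and the PDE becomes the heat equation u_σ = (1/2)u_ηη on η ∈ ℝ.
Initial data: u(η,0) = θ(η,0) = sin(η).
On η ∈ ℝ each mode satisfies (sin(nη))″ = -n² sin(nη), so exp(-n²σ/2) sin(nη) solves the heat equation; by superposition u(η,σ) = Σ c_n exp(-n²σ/2) sin(nη).
Reading off the coefficients: c_1=1, so u(η,σ) = exp(-σ/2)sin(η).
Substituting back η = s - t, σ = t: θ(s,t) = u(s - t, t).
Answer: θ(s, t) = exp(-t/2)sin(s - t)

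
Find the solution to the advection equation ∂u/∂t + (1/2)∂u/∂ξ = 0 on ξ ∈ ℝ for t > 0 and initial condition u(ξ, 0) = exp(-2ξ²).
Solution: By characteristics (dξ/dt = 1/2), u(ξ,t) = f(ξ - (1/2)t) with f = u(·, 0).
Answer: u(ξ, t) = exp(-2(-t/2 + ξ)²)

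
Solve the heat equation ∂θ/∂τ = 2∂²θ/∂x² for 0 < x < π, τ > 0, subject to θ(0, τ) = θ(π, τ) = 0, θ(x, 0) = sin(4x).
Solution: Using separation of variables θ = X(x)G(τ):
Eigenfunctions: sin(nx), n = 1, 2, 3, ...
General solution: θ(x, τ) = Σ c_n sin(nx) exp(-2n² τ)
Matching θ(x,0) = sin(4x) term by term: c_4=1.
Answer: θ(x, τ) = exp(-32τ)sin(4x)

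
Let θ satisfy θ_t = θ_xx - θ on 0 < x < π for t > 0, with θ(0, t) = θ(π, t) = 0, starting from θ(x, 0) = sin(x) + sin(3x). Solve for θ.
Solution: Substitute θ = exp(-t)u.
Then θ_t = exp(-t)(u_t - u), θ_xx = exp(-t)u_xx; substituting and dividing by exp(-t), the lower-order terms cancel: u_t = u_xx (standard heat equation).
Data for u: u(x,0) = θ(x,0) = sin(x) + sin(3x). The boundary conditions carry over: u(0,t) = u(π,t) = 0.
Separating variables: u = Σ c_n exp(-n²t) sin(nx). From u(x,0) = sin(x) + sin(3x): c_1=1, c_3=1.
So u(x,t) = exp(-t)sin(x) + exp(-9t)sin(3x), and θ(x,t) = exp(-t)u(x,t).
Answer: θ(x, t) = exp(-2t)sin(x) + exp(-10t)sin(3x)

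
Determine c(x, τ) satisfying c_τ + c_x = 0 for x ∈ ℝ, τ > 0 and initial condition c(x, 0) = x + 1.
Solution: By characteristics (dx/dτ = 1), c(x,τ) = f(x - τ) with f = c(·, 0).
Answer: c(x, τ) = x - τ + 1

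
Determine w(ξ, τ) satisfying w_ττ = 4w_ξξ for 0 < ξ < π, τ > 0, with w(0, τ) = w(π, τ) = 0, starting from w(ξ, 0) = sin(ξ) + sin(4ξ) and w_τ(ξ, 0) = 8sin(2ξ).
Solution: Separating variables: w = Σ [A_n cos(ω_n τ) + B_n sin(ω_n τ)] sin(nξ), ω_n = 2n. From ICs (B_n = velocity coefficient / ω_n): A_1=1, A_4=1, B_2=2.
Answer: w(ξ, τ) = sin(ξ)cos(2τ) + 2sin(2ξ)sin(4τ) + sin(4ξ)cos(8τ)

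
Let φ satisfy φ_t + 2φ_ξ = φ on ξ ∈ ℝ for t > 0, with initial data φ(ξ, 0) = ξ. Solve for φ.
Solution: Substitute φ = exp(t)u, i.e. u = exp(-t)φ.
By the product rule, φ_t = exp(t)(u_t + u), φ_ξ = exp(t)u_ξ.
Substituting into the PDE and dividing by exp(t): u_t + u + 2u_ξ = u.
The lower-order terms cancel, leaving the standard advection equation u_t + 2u_ξ = 0.
Initial data for u: u(ξ,0) = φ(ξ,0) = ξ.
Solve for u:
  By method of characteristics (waves move right with speed 2):
  Along characteristics ξ - 2t = const, u is constant, so u(ξ,t) = f(ξ - 2t) with f = u(·, 0).
Hence u(ξ,t) = -2t + ξ.
Transform back: φ(ξ,t) = exp(t)u(ξ,t).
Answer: φ(ξ, t) = -2texp(t) + ξexp(t)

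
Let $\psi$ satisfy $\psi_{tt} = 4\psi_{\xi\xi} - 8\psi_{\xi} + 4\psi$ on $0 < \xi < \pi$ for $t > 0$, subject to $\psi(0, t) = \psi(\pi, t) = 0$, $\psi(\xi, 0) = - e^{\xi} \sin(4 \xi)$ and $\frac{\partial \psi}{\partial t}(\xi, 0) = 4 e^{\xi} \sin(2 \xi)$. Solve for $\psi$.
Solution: Substitute $\psi = e^{\xi}u$, i.e. $u = e^{-\xi}\psi$.
By the product rule, $\psi_{\xi} = e^{\xi}(u_{\xi} + u)$, $\psi_{\xi\xi} = e^{\xi}(u_{\xi\xi} + 2u_{\xi} + u)$, $\psi_{tt} = e^{\xi}u_{tt}$.
Substituting into the PDE and dividing by $e^{\xi}$: $u_{tt} = 4(u_{\xi\xi} + 2u_{\xi} + u) - 8(u_{\xi} + u) + 4u$.
The lower-order terms cancel, leaving the standard wave equation $u_{tt} = 4u_{\xi\xi}$.
Initial data for $u$: $u(\xi,0) = e^{-\xi}\psi(\xi,0) = - \sin(4 \xi)$; $u_t(\xi,0) = e^{-\xi}\psi_t(\xi,0) = 4 \sin(2 \xi)$. The boundary conditions carry over: $u(0,t) = u(\pi,t) = 0$.
Solve for $u$:
  Using separation of variables $u = X(\xi)T(t)$:
  Eigenfunctions: $\sin(n\xi)$, $n = 1, 2, 3, \ldots$
  General solution: $u(\xi, t) = \sum [A_n \cos(2n t) + B_n \sin(2n t)] \sin(n\xi)$
  From $u(\xi,0) = - \sin(4 \xi)$: $A_4=-1$. From $u_t(\xi,0) = 4 \sin(2 \xi)$, using $u_t(\xi,0) = \sum \omega_n B_n \sin(n\xi)$ with $\omega_n = 2n$: $B_2 = 4/4 = 1$.
Hence $u(\xi,t) = \sin(4 t) \sin(2 \xi) - \sin(4 \xi) \cos(8 t)$.
Transform back: $\psi(\xi,t) = e^{\xi}u(\xi,t)$.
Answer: $\psi(\xi, t) = e^{\xi} \sin(2 \xi) \sin(4 t) -  e^{\xi} \sin(4 \xi) \cos(8 t)$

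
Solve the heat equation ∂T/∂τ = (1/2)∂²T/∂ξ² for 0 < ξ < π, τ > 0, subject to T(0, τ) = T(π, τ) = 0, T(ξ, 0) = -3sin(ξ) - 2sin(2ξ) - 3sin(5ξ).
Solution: Separating variables: T = Σ c_n exp(-n²τ/2) sin(nξ). From T(ξ,0) = -3sin(ξ) - 2sin(2ξ) - 3sin(5ξ): c_1=-3, c_2=-2, c_5=-3.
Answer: T(ξ, τ) = -2exp(-2τ)sin(2ξ) - 3exp(-τ/2)sin(ξ) - 3exp(-25τ/2)sin(5ξ)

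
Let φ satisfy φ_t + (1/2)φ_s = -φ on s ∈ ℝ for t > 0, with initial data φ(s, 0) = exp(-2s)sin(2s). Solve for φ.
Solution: Substitute φ = exp(-2s)u.
Then φ_s = exp(-2s)(u_s - 2u), φ_t = exp(-2s)u_t; substituting and dividing by exp(-2s), the lower-order terms cancel: u_t + (1/2)u_s = 0 (standard advection equation).
Data for u: u(s,0) = exp(2s)φ(s,0) = sin(2s).
By characteristics (ds/dt = 1/2), u(s,t) = f(s - (1/2)t) with f = u(·, 0).
So u(s,t) = sin(2s - t), and φ(s,t) = exp(-2s)u(s,t).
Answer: φ(s, t) = exp(-2s)sin(2s - t)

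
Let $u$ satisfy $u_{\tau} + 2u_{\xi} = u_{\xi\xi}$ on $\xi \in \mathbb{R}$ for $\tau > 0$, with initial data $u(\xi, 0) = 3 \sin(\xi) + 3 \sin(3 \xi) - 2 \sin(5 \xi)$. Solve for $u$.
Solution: Change to a moving frame: let $\eta = \xi - 2\tau$, $\sigma = \tau$ and write $u(\xi,\tau) = w(\eta,\sigma)$.
By the chain rule $u_{\tau} = w_{\sigma} - 2w_{\eta}$, $u_{\xi} = w_{\eta}$, $u_{\xi\xi} = w_{\eta\eta}$.
Then $u_{\tau} + 2u_{\xi} = w_{\sigma}$: the advection term cancels and the PDE becomes the heat equation $w_{\sigma} = w_{\eta\eta}$ on $\eta \in \mathbb{R}$.
Initial data: $w(\eta,0) = u(\eta,0) = 3 \sin(\eta) + 3 \sin(3 \eta) - 2 \sin(5 \eta)$.
On $\eta \in \mathbb{R}$ each mode satisfies $(\sin(n\eta))'' = -n^2 \sin(n\eta)$, so $e^{-n^2\sigma} \sin(n\eta)$ solves the heat equation; by superposition $w(\eta,\sigma) = \sum c_n e^{-n^2\sigma} \sin(n\eta)$.
Reading off the coefficients: $c_1=3, c_3=3, c_5=-2$, so $w(\eta,\sigma) = 3 e^{-\sigma} \sin(\eta) + 3 e^{-9 \sigma} \sin(3 \eta) - 2 e^{-25 \sigma} \sin(5 \eta)$.
Substituting back $\eta = \xi - 2\tau$, $\sigma = \tau$: $u(\xi,\tau) = w(\xi - 2\tau, \tau)$.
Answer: $u(\xi, \tau) = -3 e^{-\tau} \sin(2 \tau - \xi) - 3 e^{-9 \tau} \sin(6 \tau - 3 \xi) + 2 e^{-25 \tau} \sin(10 \tau - 5 \xi)$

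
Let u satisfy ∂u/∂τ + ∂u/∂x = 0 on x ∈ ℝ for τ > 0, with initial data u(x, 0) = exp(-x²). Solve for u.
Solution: By method of characteristics (waves move right with speed 1):
Along characteristics x - τ = const, u is constant, so u(x,τ) = f(x - τ) with f = u(·, 0).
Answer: u(x, τ) = exp(-(x - τ)²)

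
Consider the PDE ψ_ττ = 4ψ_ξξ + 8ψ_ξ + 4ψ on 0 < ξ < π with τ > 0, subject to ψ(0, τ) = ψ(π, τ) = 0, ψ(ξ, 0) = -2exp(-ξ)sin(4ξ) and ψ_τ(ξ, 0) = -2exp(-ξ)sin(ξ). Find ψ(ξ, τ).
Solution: Substitute ψ = exp(-ξ)u, i.e. u = exp(ξ)ψ.
By the product rule, ψ_ξ = exp(-ξ)(u_ξ - u), ψ_ξξ = exp(-ξ)(u_ξξ - 2u_ξ + u), ψ_ττ = exp(-ξ)u_ττ.
Substituting into the PDE and dividing by exp(-ξ): u_ττ = 4(u_ξξ - 2u_ξ + u) + 8(u_ξ - u) + 4u.
The lower-order terms cancel, leaving the standard wave equation u_ττ = 4u_ξξ.
Initial data for u: u(ξ,0) = exp(ξ)ψ(ξ,0) = -2sin(4ξ); u_τ(ξ,0) = exp(ξ)ψ_τ(ξ,0) = -2sin(ξ). The boundary conditions carry over: u(0,τ) = u(π,τ) = 0.
Solve for u:
  Using separation of variables u = X(ξ)T(τ):
  Eigenfunctions: sin(nξ), n = 1, 2, 3, ...
  General solution: u(ξ, τ) = Σ [A_n cos(2n τ) + B_n sin(2n τ)] sin(nξ)
  From u(ξ,0) = -2sin(4ξ): A_4=-2. From u_τ(ξ,0) = -2sin(ξ), using u_τ(ξ,0) = Σ ω_n B_n sin(nξ) with ω_n = 2n: B_1 = (-2)/2 = -1.
Hence u(ξ,τ) = -sin(ξ)sin(2τ) - 2sin(4ξ)cos(8τ).
Transform back: ψ(ξ,τ) = exp(-ξ)u(ξ,τ).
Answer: ψ(ξ, τ) = -exp(-ξ)sin(ξ)sin(2τ) - 2exp(-ξ)sin(4ξ)cos(8τ)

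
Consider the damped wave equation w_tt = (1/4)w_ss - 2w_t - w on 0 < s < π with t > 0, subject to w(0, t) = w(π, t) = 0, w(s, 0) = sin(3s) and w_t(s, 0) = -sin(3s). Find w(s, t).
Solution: Substitute w = exp(-t)u.
Then w_t = exp(-t)(u_t - u), w_tt = exp(-t)(u_tt - 2u_t + u), w_ss = exp(-t)u_ss; substituting and dividing by exp(-t), the lower-order terms cancel: u_tt = (1/4)u_ss (standard wave equation).
Data for u: u(s,0) = w(s,0) = sin(3s); u_t(s,0) = w_t(s,0) + w(s,0) = 0. The boundary conditions carry over: u(0,t) = u(π,t) = 0.
Separating variables: u = Σ [A_n cos(ω_n t) + B_n sin(ω_n t)] sin(ns), ω_n = n/2. From ICs: A_3=1.
So u(s,t) = sin(3s)cos(3t/2), and w(s,t) = exp(-t)u(s,t).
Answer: w(s, t) = exp(-t)sin(3s)cos(3t/2)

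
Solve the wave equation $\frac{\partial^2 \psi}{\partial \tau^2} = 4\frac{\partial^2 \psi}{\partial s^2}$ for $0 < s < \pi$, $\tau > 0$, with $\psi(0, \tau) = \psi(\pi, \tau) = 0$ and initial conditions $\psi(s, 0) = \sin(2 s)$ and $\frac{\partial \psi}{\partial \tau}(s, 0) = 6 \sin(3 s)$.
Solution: Using separation of variables $\psi = X(s)T(\tau)$:
Eigenfunctions: $\sin(ns)$, $n = 1, 2, 3, \ldots$
General solution: $\psi(s, \tau) = \sum [A_n \cos(2n \tau) + B_n \sin(2n \tau)] \sin(ns)$
From $\psi(s,0) = \sin(2 s)$: $A_2=1$. From $\psi_{\tau}(s,0) = 6 \sin(3 s)$, using $\psi_{\tau}(s,0) = \sum \omega_n B_n \sin(ns)$ with $\omega_n = 2n$: $B_3 = 6/6 = 1$.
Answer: $\psi(s, \tau) = \sin(6 \tau) \sin(3 s) + \sin(2 s) \cos(4 \tau)$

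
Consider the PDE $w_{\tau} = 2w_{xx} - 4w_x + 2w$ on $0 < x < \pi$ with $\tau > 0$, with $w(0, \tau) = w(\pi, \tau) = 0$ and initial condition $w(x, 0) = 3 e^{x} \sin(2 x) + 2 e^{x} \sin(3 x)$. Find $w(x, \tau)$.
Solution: Substitute $w = e^{x}u$, i.e. $u = e^{-x}w$.
By the product rule, $w_x = e^{x}(u_x + u)$, $w_{xx} = e^{x}(u_{xx} + 2u_x + u)$, $w_{\tau} = e^{x}u_{\tau}$.
Substituting into the PDE and dividing by $e^{x}$: $u_{\tau} = 2(u_{xx} + 2u_x + u) - 4(u_x + u) + 2u$.
The lower-order terms cancel, leaving the standard heat equation $u_{\tau} = 2u_{xx}$.
Initial data for $u$: $u(x,0) = e^{-x}w(x,0) = 3 \sin(2 x) + 2 \sin(3 x)$. The boundary conditions carry over: $u(0,\tau) = u(\pi,\tau) = 0$.
Solve for $u$:
  Using separation of variables $u = X(x)T(\tau)$:
  Eigenfunctions: $\sin(nx)$, $n = 1, 2, 3, \ldots$
  General solution: $u(x, \tau) = \sum c_n \sin(nx) e^{-2n^2 \tau}$
  Matching $u(x,0) = 3 \sin(2 x) + 2 \sin(3 x)$ term by term: $c_2=3, c_3=2$.
Hence $u(x,\tau) = 3 e^{-8 \tau} \sin(2 x) + 2 e^{-18 \tau} \sin(3 x)$.
Transform back: $w(x,\tau) = e^{x}u(x,\tau)$.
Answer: $w(x, \tau) = 3 e^{-8 \tau} e^{x} \sin(2 x) + 2 e^{-18 \tau} e^{x} \sin(3 x)$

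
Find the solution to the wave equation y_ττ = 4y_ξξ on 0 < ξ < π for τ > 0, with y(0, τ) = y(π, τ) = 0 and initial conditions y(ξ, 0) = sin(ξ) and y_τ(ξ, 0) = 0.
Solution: Using separation of variables y = X(ξ)T(τ):
Eigenfunctions: sin(nξ), n = 1, 2, 3, ...
General solution: y(ξ, τ) = Σ [A_n cos(2n τ) + B_n sin(2n τ)] sin(nξ)
From y(ξ,0) = sin(ξ): A_1=1. From y_τ(ξ,0) = 0: all B_n = 0.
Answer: y(ξ, τ) = sin(ξ)cos(2τ)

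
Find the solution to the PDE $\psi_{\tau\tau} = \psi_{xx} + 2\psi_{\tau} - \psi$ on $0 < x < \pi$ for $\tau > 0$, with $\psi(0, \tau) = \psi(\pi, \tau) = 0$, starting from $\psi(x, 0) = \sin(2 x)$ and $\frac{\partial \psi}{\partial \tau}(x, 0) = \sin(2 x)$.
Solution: Substitute $\psi = e^{\tau}u$, i.e. $u = e^{-\tau}\psi$.
By the product rule, $\psi_{\tau} = e^{\tau}(u_{\tau} + u)$, $\psi_{\tau\tau} = e^{\tau}(u_{\tau\tau} + 2u_{\tau} + u)$, $\psi_{xx} = e^{\tau}u_{xx}$.
Substituting into the PDE and dividing by $e^{\tau}$: $u_{\tau\tau} + 2u_{\tau} + u = u_{xx} + 2(u_{\tau} + u) - u$.
The lower-order terms cancel, leaving the standard wave equation $u_{\tau\tau} = u_{xx}$.
Initial data for $u$: $u(x,0) = \psi(x,0) = \sin(2 x)$; $u_{\tau}(x,0) = \psi_{\tau}(x,0) - \psi(x,0) = 0$. The boundary conditions carry over: $u(0,\tau) = u(\pi,\tau) = 0$.
Solve for $u$:
  Using separation of variables $u = X(x)T(\tau)$:
  Eigenfunctions: $\sin(nx)$, $n = 1, 2, 3, \ldots$
  General solution: $u(x, \tau) = \sum [A_n \cos(n \tau) + B_n \sin(n \tau)] \sin(nx)$
  From $u(x,0) = \sin(2 x)$: $A_2=1$. From $u_{\tau}(x,0) = 0$: all $B_n = 0$.
Hence $u(x,\tau) = \sin(2 x) \cos(2 \tau)$.
Transform back: $\psi(x,\tau) = e^{\tau}u(x,\tau)$.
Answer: $\psi(x, \tau) = e^{\tau} \sin(2 x) \cos(2 \tau)$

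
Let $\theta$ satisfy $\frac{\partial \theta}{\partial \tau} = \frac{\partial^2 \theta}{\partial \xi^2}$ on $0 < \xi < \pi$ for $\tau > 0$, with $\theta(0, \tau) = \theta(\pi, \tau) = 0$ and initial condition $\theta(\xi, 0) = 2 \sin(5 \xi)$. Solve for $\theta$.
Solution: Separating variables: $\theta = \sum c_n e^{-n^2\tau} \sin(n\xi)$. From $\theta(\xi,0) = 2 \sin(5 \xi)$: $c_5=2$.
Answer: $\theta(\xi, \tau) = 2 e^{-25 \tau} \sin(5 \xi)$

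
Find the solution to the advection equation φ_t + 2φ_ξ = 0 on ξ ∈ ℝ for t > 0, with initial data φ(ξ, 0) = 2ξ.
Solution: By method of characteristics (waves move right with speed 2):
Along characteristics ξ - 2t = const, φ is constant, so φ(ξ,t) = f(ξ - 2t) with f = φ(·, 0).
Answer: φ(ξ, t) = -4t + 2ξ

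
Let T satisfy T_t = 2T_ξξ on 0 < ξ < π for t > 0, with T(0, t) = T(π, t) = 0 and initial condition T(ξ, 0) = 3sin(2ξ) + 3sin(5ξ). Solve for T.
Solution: Separating variables: T = Σ c_n exp(-2n²t) sin(nξ). From T(ξ,0) = 3sin(2ξ) + 3sin(5ξ): c_2=3, c_5=3.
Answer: T(ξ, t) = 3exp(-8t)sin(2ξ) + 3exp(-50t)sin(5ξ)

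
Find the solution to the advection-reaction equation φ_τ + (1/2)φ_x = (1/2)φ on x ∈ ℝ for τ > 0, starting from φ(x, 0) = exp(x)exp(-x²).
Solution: Substitute φ = exp(x)u.
Then φ_x = exp(x)(u_x + u), φ_τ = exp(x)u_τ; substituting and dividing by exp(x), the lower-order terms cancel: u_τ + (1/2)u_x = 0 (standard advection equation).
Data for u: u(x,0) = exp(-x)φ(x,0) = exp(-x²).
By characteristics (dx/dτ = 1/2), u(x,τ) = f(x - (1/2)τ) with f = u(·, 0).
So u(x,τ) = exp(-(x - τ/2)²), and φ(x,τ) = exp(x)u(x,τ).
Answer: φ(x, τ) = exp(x)exp(-(x - τ/2)²)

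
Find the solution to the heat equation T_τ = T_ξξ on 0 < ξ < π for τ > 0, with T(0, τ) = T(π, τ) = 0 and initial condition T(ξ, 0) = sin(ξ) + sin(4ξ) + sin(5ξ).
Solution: Separating variables: T = Σ c_n exp(-n²τ) sin(nξ). From T(ξ,0) = sin(ξ) + sin(4ξ) + sin(5ξ): c_1=1, c_4=1, c_5=1.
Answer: T(ξ, τ) = exp(-τ)sin(ξ) + exp(-16τ)sin(4ξ) + exp(-25τ)sin(5ξ)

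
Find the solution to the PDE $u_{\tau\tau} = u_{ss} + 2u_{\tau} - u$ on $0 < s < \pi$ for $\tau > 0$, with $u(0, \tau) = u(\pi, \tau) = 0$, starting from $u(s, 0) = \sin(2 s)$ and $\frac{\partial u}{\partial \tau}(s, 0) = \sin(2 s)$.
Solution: Substitute $u = e^{\tau}w$.
Then $u_{\tau} = e^{\tau}(w_{\tau} + w)$, $u_{\tau\tau} = e^{\tau}(w_{\tau\tau} + 2w_{\tau} + w)$, $u_{ss} = e^{\tau}w_{ss}$; substituting and dividing by $e^{\tau}$, the lower-order terms cancel: $w_{\tau\tau} = w_{ss}$ (standard wave equation).
Data for $w$: $w(s,0) = u(s,0) = \sin(2 s)$; $w_{\tau}(s,0) = u_{\tau}(s,0) - u(s,0) = 0$. The boundary conditions carry over: $w(0,\tau) = w(\pi,\tau) = 0$.
Separating variables: $w = \sum [A_n \cos(\omega_n \tau) + B_n \sin(\omega_n \tau)] \sin(ns)$, $\omega_n = n$. From ICs: $A_2=1$.
So $w(s,\tau) = \sin(2 s) \cos(2 \tau)$, and $u(s,\tau) = e^{\tau}w(s,\tau)$.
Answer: $u(s, \tau) = e^{\tau} \sin(2 s) \cos(2 \tau)$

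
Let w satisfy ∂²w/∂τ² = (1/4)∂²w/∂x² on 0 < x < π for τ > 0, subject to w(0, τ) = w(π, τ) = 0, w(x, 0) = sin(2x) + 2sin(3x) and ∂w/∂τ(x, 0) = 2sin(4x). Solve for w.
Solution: Using separation of variables w = X(x)T(τ):
Eigenfunctions: sin(nx), n = 1, 2, 3, ...
General solution: w(x, τ) = Σ [A_n cos(n τ/2) + B_n sin(n τ/2)] sin(nx)
From w(x,0) = sin(2x) + 2sin(3x): A_2=1, A_3=2. From w_τ(x,0) = 2sin(4x), using w_τ(x,0) = Σ ω_n B_n sin(nx) with ω_n = n/2: B_4 = 2/2 = 1.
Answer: w(x, τ) = sin(2x)cos(τ) + 2sin(3x)cos(3τ/2) + sin(4x)sin(2τ)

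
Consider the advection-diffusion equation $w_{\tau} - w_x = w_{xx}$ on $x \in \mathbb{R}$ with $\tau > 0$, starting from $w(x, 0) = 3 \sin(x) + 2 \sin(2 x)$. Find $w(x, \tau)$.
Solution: Moving frame: $\eta = x + \tau$, $\sigma = \tau$, $w = u(\eta,\sigma)$, so $w_{\tau} = u_{\sigma} + u_{\eta}$ and $w_{xx} = u_{\eta\eta}$.
Hence $w_{\tau} - w_x = u_{\sigma}$ and the PDE becomes the heat equation $u_{\sigma} = u_{\eta\eta}$ on $\eta \in \mathbb{R}$.
Initial data: $u(\eta,0) = w(\eta,0) = 3 \sin(\eta) + 2 \sin(2 \eta)$. Each mode $\sin(n\eta)$ decays as $e^{-n^2\sigma}$ on $\mathbb{R}$, so $u(\eta,\sigma) = \sum c_n e^{-n^2\sigma} \sin(n\eta)$ with $c_1=3, c_2=2$: $u(\eta,\sigma) = 3 e^{-\sigma} \sin(\eta) + 2 e^{-4 \sigma} \sin(2 \eta)$.
Substituting back: $w(x,\tau) = u(x + \tau, \tau)$.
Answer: $w(x, \tau) = 3 e^{-\tau} \sin(\tau + x) + 2 e^{-4 \tau} \sin(2 \tau + 2 x)$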